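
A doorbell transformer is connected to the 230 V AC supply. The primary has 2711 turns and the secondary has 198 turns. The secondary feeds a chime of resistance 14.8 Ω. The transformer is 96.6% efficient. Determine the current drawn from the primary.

V_s = 230 × 198/2711 = 16.798 V.
I_s = V_s/R = 16.798/14.8 = 1.1350 A.
P_out = V_s I_s = 16.798 × 1.1350 = 19.066 W.
P_in = P_out/η = 19.066/0.966 = 19.737 W.
I_p = P_in/V_p = 19.737/230 = 0.0858 A.

I_p ≈ 0.0858 A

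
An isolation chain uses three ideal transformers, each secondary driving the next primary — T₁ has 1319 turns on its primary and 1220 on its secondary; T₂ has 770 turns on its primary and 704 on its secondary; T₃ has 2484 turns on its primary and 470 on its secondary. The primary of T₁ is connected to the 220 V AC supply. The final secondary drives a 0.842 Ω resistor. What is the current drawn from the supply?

After T₁: V = 220.00 × 1220/1319 = 203.49 V.
After T₂: V = 203.49 × 704/770 = 186.05 V.
After T₃: V = 186.05 × 470/2484 = 35.202 V.
I_load = 35.202/0.842 = 41.807 A, so P_out = 35.202 × 41.807 = 1471.7 W.
All ideal ⇒ P_in = P_out, so I_supply = 1471.7/220 = 6.69 A.

I_supply ≈ 6.69 A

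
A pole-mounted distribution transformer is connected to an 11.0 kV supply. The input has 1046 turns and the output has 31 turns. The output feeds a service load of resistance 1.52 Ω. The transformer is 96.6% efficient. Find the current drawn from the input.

I_in ≈ 6.58 A

V_out = 11000 × 31/1046 = 326.00 V.
I_out = V_out/R = 326.00/1.52 = 214.48 A.
P_out = V_out I_out = 326.00 × 214.48 = 69920 W.
P_in = P_out/η = 69920/0.966 = 72381 W.
I_in = P_in/V_in = 72381/11000 = 6.58 A.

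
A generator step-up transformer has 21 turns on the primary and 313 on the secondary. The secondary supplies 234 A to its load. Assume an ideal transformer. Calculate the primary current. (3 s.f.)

For an ideal transformer I_p/I_s = N_s/N_p, so I_p = 234 × 313/21 = 3490 A.

I_p ≈ 3490 A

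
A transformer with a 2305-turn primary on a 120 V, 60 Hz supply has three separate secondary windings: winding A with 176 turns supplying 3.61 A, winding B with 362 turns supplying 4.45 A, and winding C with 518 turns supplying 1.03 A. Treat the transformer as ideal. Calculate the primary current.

I_p ≈ 1.21 A

V_A = 120 × 176/2305 = 9.1627 V; V_B = 120 × 362/2305 = 18.846 V; V_C = 120 × 518/2305 = 26.967 V.
P_out = V_A I_A + V_B I_B + V_C I_C = 9.1627×3.61 + 18.846×4.45 + 26.967×1.03 = 33.077 + 83.865 + 27.776 = 144.72 W.
Ideal ⇒ P_in = P_out, so I_p = P_out/V_p = 144.72/120 = 1.21 A.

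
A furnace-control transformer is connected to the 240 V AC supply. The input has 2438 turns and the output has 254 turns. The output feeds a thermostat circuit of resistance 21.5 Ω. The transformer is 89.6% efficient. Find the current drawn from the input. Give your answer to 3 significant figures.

I_in ≈ 0.135 A

V_out = 240 × 254/2438 = 25.004 V.
I_out = V_out/R = 25.004/21.5 = 1.1630 A.
P_out = V_out I_out = 25.004 × 1.1630 = 29.079 W.
P_in = P_out/η = 29.079/0.896 = 32.455 W.
I_in = P_in/V_in = 32.455/240 = 0.135 A.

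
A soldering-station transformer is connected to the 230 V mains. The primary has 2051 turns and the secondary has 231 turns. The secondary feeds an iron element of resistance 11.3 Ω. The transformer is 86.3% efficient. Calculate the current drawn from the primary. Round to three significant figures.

I_p ≈ 0.299 A

V_s = 230 × 231/2051 = 25.904 V.
I_s = V_s/R = 25.904/11.3 = 2.2924 A.
P_out = V_s I_s = 25.904 × 2.2924 = 59.384 W.
P_in = P_out/η = 59.384/0.863 = 68.811 W.
I_p = P_in/V_p = 68.811/230 = 0.299 A.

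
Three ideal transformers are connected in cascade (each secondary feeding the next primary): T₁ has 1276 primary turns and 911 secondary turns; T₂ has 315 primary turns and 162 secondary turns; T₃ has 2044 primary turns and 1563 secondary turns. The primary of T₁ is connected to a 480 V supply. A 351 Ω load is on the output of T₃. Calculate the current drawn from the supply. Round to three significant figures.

After T₁: V = 480.00 × 911/1276 = 342.70 V.
After T₂: V = 342.70 × 162/315 = 176.24 V.
After T₃: V = 176.24 × 1563/2044 = 134.77 V.
I_load = 134.77/351 = 0.38396 A, so P_out = 134.77 × 0.38396 = 51.746 W.
All ideal ⇒ P_in = P_out, so I_supply = 51.746/480 = 0.108 A.

I_supply ≈ 0.108 A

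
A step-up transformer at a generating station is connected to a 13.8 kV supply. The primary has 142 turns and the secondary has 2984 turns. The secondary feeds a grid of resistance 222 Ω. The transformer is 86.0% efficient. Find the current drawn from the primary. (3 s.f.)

V_s = 13800 × 2984/142 = 289990 V.
I_s = V_s/R = 289990/222 = 1306.3 A.
P_out = V_s I_s = 289990 × 1306.3 = 3.7881×10^8 W.
P_in = P_out/η = 3.7881×10^8/0.860 = 4.4048×10^8 W.
I_p = P_in/V_p = 4.4048×10^8/13800 = 31900 A.

I_p ≈ 31900 A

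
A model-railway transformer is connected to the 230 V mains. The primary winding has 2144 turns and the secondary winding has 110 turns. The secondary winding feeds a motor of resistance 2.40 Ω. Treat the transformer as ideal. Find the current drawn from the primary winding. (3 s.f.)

V_s = V_p × N_s/N_p = 230 × 110/2144 = 11.800 V.
I_s = V_s/R = 11.800/2.40 = 4.9168 A.
For an ideal transformer I_p N_p = I_s N_s, so I_p = 4.9168 × 110/2144 = 0.252 A.

I_p ≈ 0.252 A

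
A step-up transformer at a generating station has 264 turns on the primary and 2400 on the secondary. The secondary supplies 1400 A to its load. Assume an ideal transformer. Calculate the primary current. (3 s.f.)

I_p ≈ 12700 A

For an ideal transformer I_p/I_s = N_s/N_p, so I_p = 1400 × 2400/264 = 12700 A.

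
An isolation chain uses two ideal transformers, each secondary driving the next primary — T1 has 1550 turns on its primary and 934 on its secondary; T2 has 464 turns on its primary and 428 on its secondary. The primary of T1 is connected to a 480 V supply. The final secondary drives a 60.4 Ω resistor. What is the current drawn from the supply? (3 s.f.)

I_supply ≈ 2.46 A

After T1: V = 480.00 × 934/1550 = 289.24 V.
After T2: V = 289.24 × 428/464 = 266.80 V.
I_load = 266.80/60.4 = 4.4172 A, so P_out = 266.80 × 4.4172 = 1178.5 W.
All ideal ⇒ P_in = P_out, so I_supply = 1178.5/480 = 2.46 A.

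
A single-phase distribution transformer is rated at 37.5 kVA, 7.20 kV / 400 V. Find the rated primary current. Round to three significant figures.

I_p ≈ 5.21 A

I_p = S/V_p = 37500/7200 = 5.21 A.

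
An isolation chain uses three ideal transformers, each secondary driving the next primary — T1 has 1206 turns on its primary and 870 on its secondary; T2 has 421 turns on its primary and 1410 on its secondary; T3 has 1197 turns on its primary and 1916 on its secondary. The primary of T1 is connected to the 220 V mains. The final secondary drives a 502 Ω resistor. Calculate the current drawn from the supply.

Secondary of T1: V = 220.00 × 870/1206 = 158.71 V.
Secondary of T2: V = 158.71 × 1410/421 = 531.53 V.
Secondary of T3: V = 531.53 × 1916/1197 = 850.81 V.
I_load = 850.81/502 = 1.6948 A, so P_out = 850.81 × 1.6948 = 1442.0 W.
All ideal ⇒ P_in = P_out, so I_supply = 1442.0/220 = 6.55 A.

I_supply ≈ 6.55 A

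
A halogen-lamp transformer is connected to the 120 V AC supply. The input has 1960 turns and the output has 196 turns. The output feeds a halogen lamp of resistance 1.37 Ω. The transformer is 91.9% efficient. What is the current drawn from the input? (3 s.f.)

V_out = 120 × 196/1960 = 12.000 V.
I_out = V_out/R = 12.000/1.37 = 8.7591 A.
P_out = V_out I_out = 12.000 × 8.7591 = 105.11 W.
P_in = P_out/η = 105.11/0.919 = 114.37 W.
I_in = P_in/V_in = 114.37/120 = 0.953 A.

I_in ≈ 0.953 A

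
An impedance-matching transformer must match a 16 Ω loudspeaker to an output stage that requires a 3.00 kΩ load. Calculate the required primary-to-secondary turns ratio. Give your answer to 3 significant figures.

Z_p/Z_s = (N_p/N_s)², so N_p/N_s = √(3000/16) = √188 = 13.7.

N_p/N_s ≈ 13.7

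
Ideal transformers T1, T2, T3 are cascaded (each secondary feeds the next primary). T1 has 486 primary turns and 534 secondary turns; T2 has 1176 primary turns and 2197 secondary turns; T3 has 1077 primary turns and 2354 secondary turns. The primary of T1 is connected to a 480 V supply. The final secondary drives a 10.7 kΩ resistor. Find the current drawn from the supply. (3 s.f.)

I_supply ≈ 0.903 A

Secondary of T1: V = 480.00 × 534/486 = 527.41 V.
Secondary of T2: V = 527.41 × 2197/1176 = 985.30 V.
Secondary of T3: V = 985.30 × 2354/1077 = 2153.6 V.
I_load = 2153.6/10700 = 0.20127 A, so P_out = 2153.6 × 0.20127 = 433.45 W.
All ideal ⇒ P_in = P_out, so I_supply = 433.45/480 = 0.903 A.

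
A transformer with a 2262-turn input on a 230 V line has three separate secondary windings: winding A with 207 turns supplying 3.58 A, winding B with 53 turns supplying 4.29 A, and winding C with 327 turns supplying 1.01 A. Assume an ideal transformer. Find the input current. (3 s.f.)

I_in ≈ 0.574 A

V_A = 230 × 207/2262 = 21.048 V; V_B = 230 × 53/2262 = 5.3890 V; V_C = 230 × 327/2262 = 33.249 V.
P_out = V_A I_A + V_B I_B + V_C I_C = 21.048×3.58 + 5.3890×4.29 + 33.249×1.01 = 75.351 + 23.119 + 33.582 = 132.05 W.
Ideal ⇒ P_in = P_out, so I_in = P_out/V_in = 132.05/230 = 0.574 A.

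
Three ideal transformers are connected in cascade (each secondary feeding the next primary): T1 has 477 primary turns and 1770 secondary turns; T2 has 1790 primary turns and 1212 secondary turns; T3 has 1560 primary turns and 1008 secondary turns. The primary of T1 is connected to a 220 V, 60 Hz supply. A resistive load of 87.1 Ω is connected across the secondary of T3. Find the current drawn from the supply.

After T1: V = 220.00 × 1770/477 = 816.35 V.
After T2: V = 816.35 × 1212/1790 = 552.75 V.
After T3: V = 552.75 × 1008/1560 = 357.16 V.
I_load = 357.16/87.1 = 4.1006 A, so P_out = 357.16 × 4.1006 = 1464.6 W.
All ideal ⇒ P_in = P_out, so I_supply = 1464.6/220 = 6.66 A.

I_supply ≈ 6.66 A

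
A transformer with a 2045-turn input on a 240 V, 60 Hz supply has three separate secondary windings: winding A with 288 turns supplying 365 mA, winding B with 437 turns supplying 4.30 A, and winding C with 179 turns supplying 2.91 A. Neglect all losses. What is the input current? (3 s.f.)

V_A = 240 × 288/2045 = 33.800 V; V_B = 240 × 437/2045 = 51.286 V; V_C = 240 × 179/2045 = 21.007 V.
P_out = V_A I_A + V_B I_B + V_C I_C = 33.800×0.365 + 51.286×4.30 + 21.007×2.91 = 12.337 + 220.53 + 61.131 = 294.00 W.
Ideal ⇒ P_in = P_out, so I_in = P_out/V_in = 294.00/240 = 1.22 A.

I_in ≈ 1.22 A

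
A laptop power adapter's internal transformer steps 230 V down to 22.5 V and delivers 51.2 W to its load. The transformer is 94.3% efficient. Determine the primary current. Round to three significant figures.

P_in = P_out/η = 51.2/0.943 = 54.295 W.
I_p = P_in/V_p = 54.295/230 = 0.236 A.

I_p ≈ 0.236 A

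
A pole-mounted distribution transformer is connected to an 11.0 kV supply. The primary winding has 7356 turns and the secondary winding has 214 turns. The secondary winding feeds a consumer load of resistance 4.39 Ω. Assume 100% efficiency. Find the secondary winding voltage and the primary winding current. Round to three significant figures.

V_s = V_p × N_s/N_p = 11000 × 214/7356 = 320.01 V.
I_s = V_s/R = 320.01/4.39 = 72.895 A.
I_p = I_s × N_s/N_p = 72.895 × 214/7356 = 2.12 A.

V_s ≈ 320 V, I_p ≈ 2.12 A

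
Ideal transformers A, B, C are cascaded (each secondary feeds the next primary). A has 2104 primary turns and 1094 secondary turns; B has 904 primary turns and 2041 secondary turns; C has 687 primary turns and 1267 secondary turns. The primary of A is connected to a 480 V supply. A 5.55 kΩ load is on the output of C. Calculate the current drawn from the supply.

I_supply ≈ 0.405 A

After A: V = 480.00 × 1094/2104 = 249.58 V.
After B: V = 249.58 × 2041/904 = 563.49 V.
After C: V = 563.49 × 1267/687 = 1039.2 V.
I_load = 1039.2/5550 = 0.18725 A, so P_out = 1039.2 × 0.18725 = 194.59 W.
All ideal ⇒ P_in = P_out, so I_supply = 194.59/480 = 0.405 A.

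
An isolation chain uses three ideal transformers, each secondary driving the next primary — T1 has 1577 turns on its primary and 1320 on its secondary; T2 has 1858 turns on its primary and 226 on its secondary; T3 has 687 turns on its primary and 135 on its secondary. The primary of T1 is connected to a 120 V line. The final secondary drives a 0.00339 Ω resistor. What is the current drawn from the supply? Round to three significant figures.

Secondary of T1: V = 120.00 × 1320/1577 = 100.44 V.
Secondary of T2: V = 100.44 × 226/1858 = 12.218 V.
Secondary of T3: V = 12.218 × 135/687 = 2.4008 V.
I_load = 2.4008/0.00339 = 708.21 A, so P_out = 2.4008 × 708.21 = 1700.3 W.
All ideal ⇒ P_in = P_out, so I_supply = 1700.3/120 = 14.2 A.

I_supply ≈ 14.2 A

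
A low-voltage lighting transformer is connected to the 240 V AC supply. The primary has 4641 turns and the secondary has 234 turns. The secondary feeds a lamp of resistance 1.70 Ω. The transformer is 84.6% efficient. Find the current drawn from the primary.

I_p ≈ 0.424 A

V_s = 240 × 234/4641 = 12.101 V.
I_s = V_s/R = 12.101/1.70 = 7.1181 A.
P_out = V_s I_s = 12.101 × 7.1181 = 86.135 W.
P_in = P_out/η = 86.135/0.846 = 101.82 W.
I_p = P_in/V_p = 101.82/240 = 0.424 A.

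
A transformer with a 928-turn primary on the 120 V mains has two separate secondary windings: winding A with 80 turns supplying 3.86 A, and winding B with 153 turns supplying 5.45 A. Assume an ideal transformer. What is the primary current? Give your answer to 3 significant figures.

V_A = 120 × 80/928 = 10.345 V; V_B = 120 × 153/928 = 19.784 V.
P_out = V_A I_A + V_B I_B = 10.345×3.86 + 19.784×5.45 = 39.931 + 107.83 = 147.76 W.
Ideal ⇒ P_in = P_out, so I_p = P_out/V_p = 147.76/120 = 1.23 A.

I_p ≈ 1.23 A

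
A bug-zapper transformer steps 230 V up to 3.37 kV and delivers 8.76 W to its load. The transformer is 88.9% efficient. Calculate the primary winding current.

I_p ≈ 0.0428 A

P_in = P_out/η = 8.76/0.889 = 9.8538 W.
I_p = P_in/V_p = 9.8538/230 = 0.0428 A.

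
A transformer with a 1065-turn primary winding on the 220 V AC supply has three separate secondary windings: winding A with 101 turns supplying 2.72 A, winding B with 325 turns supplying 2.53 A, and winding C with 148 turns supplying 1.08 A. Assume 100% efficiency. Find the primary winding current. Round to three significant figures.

I_p ≈ 1.18 A

V_A = 220 × 101/1065 = 20.864 V; V_B = 220 × 325/1065 = 67.136 V; V_C = 220 × 148/1065 = 30.573 V.
P_out = V_A I_A + V_B I_B + V_C I_C = 20.864×2.72 + 67.136×2.53 + 30.573×1.08 = 56.750 + 169.85 + 33.019 = 259.62 W.
Ideal ⇒ P_in = P_out, so I_p = P_out/V_p = 259.62/220 = 1.18 A.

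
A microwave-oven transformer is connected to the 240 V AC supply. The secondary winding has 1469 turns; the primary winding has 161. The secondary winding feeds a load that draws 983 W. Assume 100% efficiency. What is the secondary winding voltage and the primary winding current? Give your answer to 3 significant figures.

V_s = V_p × N_s/N_p = 240 × 1469/161 = 2189.8 V.
I_s = P/V_s = 983/2189.8 = 0.44890 A.
I_p = I_s × N_s/N_p = 0.44890 × 1469/161 = 4.10 A.

V_s ≈ 2190 V, I_p ≈ 4.10 A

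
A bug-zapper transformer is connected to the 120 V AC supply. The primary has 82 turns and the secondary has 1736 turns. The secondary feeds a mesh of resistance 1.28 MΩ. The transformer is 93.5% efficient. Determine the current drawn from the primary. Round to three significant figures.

V_s = 120 × 1736/82 = 2540.5 V.
I_s = V_s/R = 2540.5/(1.28×10^6) = 0.0019848 A.
P_out = V_s I_s = 2540.5 × 0.0019848 = 5.0422 W.
P_in = P_out/η = 5.0422/0.935 = 5.3928 W.
I_p = P_in/V_p = 5.3928/120 = 0.0449 A.

I_p ≈ 0.0449 A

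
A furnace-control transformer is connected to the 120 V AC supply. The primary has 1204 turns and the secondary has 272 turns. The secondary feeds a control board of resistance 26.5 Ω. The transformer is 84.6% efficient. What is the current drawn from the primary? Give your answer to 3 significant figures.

V_s = 120 × 272/1204 = 27.110 V.
I_s = V_s/R = 27.110/26.5 = 1.0230 A.
P_out = V_s I_s = 27.110 × 1.0230 = 27.733 W.
P_in = P_out/η = 27.733/0.846 = 32.782 W.
I_p = P_in/V_p = 32.782/120 = 0.273 A.

I_p ≈ 0.273 A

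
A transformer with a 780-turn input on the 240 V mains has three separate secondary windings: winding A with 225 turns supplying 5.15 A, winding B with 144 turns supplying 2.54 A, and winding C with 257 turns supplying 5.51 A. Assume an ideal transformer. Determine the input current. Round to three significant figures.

I_in ≈ 3.77 A

V_A = 240 × 225/780 = 69.231 V; V_B = 240 × 144/780 = 44.308 V; V_C = 240 × 257/780 = 79.077 V.
P_out = V_A I_A + V_B I_B + V_C I_C = 69.231×5.15 + 44.308×2.54 + 79.077×5.51 = 356.54 + 112.54 + 435.71 = 904.79 W.
Ideal ⇒ P_in = P_out, so I_in = P_out/V_in = 904.79/240 = 3.77 A.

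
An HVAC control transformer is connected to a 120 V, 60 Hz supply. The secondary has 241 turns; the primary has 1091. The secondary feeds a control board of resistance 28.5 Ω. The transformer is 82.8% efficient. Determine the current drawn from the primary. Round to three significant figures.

V_s = 120 × 241/1091 = 26.508 V.
I_s = V_s/R = 26.508/28.5 = 0.93010 A.
P_out = V_s I_s = 26.508 × 0.93010 = 24.655 W.
P_in = P_out/η = 24.655/0.828 = 29.776 W.
I_p = P_in/V_p = 29.776/120 = 0.248 A.

I_p ≈ 0.248 A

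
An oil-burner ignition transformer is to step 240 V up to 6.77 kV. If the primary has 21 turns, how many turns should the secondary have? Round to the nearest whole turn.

N_s = 592 turns

N_s/N_p = V_s/V_p, so N_s = 21 × 6770/240 = 592.4 ≈ 592 turns.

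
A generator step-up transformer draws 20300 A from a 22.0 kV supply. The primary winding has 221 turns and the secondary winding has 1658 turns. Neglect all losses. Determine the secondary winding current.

I_s ≈ 2710 A

I_s/I_p = N_p/N_s, so I_s = 20300 × 221/1658 = 2710 A.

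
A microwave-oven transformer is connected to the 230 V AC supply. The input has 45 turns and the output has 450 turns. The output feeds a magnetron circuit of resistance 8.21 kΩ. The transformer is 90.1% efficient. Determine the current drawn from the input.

I_in ≈ 3.11 A

V_out = 230 × 450/45 = 2300.0 V.
I_out = V_out/R = 2300.0/8210 = 0.28015 A.
P_out = V_out I_out = 2300.0 × 0.28015 = 644.34 W.
P_in = P_out/η = 644.34/0.901 = 715.13 W.
I_in = P_in/V_in = 715.13/230 = 3.11 A.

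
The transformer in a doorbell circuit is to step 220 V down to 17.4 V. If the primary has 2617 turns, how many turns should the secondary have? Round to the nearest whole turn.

N_s/N_p = V_s/V_p, so N_s = 2617 × 17.4/220 = 207.0 ≈ 207 turns.

N_s = 207 turns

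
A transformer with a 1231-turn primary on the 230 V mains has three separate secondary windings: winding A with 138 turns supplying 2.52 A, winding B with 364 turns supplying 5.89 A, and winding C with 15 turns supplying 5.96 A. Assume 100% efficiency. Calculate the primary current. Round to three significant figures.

I_p ≈ 2.10 A

V_A = 230 × 138/1231 = 25.784 V; V_B = 230 × 364/1231 = 68.010 V; V_C = 230 × 15/1231 = 2.8026 V.
P_out = V_A I_A + V_B I_B + V_C I_C = 25.784×2.52 + 68.010×5.89 + 2.8026×5.96 = 64.975 + 400.58 + 16.703 = 482.26 W.
Ideal ⇒ P_in = P_out, so I_p = P_out/V_p = 482.26/230 = 2.10 A.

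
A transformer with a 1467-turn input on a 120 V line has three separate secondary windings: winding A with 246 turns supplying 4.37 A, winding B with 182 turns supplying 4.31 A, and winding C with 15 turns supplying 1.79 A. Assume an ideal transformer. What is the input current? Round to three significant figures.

I_in ≈ 1.29 A

V_A = 120 × 246/1467 = 20.123 V; V_B = 120 × 182/1467 = 14.888 V; V_C = 120 × 15/1467 = 1.2270 V.
P_out = V_A I_A + V_B I_B + V_C I_C = 20.123×4.37 + 14.888×4.31 + 1.2270×1.79 = 87.936 + 64.165 + 2.1963 = 154.30 W.
Ideal ⇒ P_in = P_out, so I_in = P_out/V_in = 154.30/120 = 1.29 A.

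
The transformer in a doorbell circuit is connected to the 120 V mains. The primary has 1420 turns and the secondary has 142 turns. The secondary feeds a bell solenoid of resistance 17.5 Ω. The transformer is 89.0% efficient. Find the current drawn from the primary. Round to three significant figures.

V_s = 120 × 142/1420 = 12.000 V.
I_s = V_s/R = 12.000/17.5 = 0.68571 A.
P_out = V_s I_s = 12.000 × 0.68571 = 8.2286 W.
P_in = P_out/η = 8.2286/0.890 = 9.2456 W.
I_p = P_in/V_p = 9.2456/120 = 0.0770 A.

I_p ≈ 0.0770 A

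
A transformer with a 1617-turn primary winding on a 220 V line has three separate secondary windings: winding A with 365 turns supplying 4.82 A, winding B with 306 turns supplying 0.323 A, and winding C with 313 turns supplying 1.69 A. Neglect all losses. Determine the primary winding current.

V_A = 220 × 365/1617 = 49.660 V; V_B = 220 × 306/1617 = 41.633 V; V_C = 220 × 313/1617 = 42.585 V.
P_out = V_A I_A + V_B I_B + V_C I_C = 49.660×4.82 + 41.633×0.323 + 42.585×1.69 = 239.36 + 13.447 + 71.969 = 324.78 W.
Ideal ⇒ P_in = P_out, so I_p = P_out/V_p = 324.78/220 = 1.48 A.

I_p ≈ 1.48 A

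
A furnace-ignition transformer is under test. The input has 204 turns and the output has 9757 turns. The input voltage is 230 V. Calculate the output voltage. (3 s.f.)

V_out/V_in = N_out/N_in, so V_out = 230 × 9757/204 = 11000 V.

V_out ≈ 11000 V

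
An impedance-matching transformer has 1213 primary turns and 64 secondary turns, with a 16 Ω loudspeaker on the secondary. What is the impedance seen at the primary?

Z_p = (N_p/N_s)² × Z_s = (1213/64)² × 16 = 5750 Ω.

Z_p ≈ 5750 Ω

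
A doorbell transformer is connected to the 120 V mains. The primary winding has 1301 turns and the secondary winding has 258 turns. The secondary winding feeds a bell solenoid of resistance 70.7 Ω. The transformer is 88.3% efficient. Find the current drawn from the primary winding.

V_s = 120 × 258/1301 = 23.797 V.
I_s = V_s/R = 23.797/70.7 = 0.33659 A.
P_out = V_s I_s = 23.797 × 0.33659 = 8.0099 W.
P_in = P_out/η = 8.0099/0.883 = 9.0713 W.
I_p = P_in/V_p = 9.0713/120 = 0.0756 A.

I_p ≈ 0.0756 A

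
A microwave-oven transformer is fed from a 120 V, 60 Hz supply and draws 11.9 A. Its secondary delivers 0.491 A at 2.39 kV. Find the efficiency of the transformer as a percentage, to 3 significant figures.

P_in = 120 × 11.9 = 1428.00 W.
P_out = 2390 × 0.491 = 1173.49 W.
η = P_out/P_in = 1173.49/1428.00 = 0.822.

η ≈ 82.2%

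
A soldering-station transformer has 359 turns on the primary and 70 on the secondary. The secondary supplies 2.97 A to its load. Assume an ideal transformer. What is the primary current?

I_p ≈ 0.579 A

For an ideal transformer I_p/I_s = N_s/N_p, so I_p = 2.97 × 70/359 = 0.579 A.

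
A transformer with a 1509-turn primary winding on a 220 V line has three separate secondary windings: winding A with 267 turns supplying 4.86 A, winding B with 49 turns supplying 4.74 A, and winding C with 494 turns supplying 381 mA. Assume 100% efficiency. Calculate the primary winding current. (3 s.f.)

V_A = 220 × 267/1509 = 38.926 V; V_B = 220 × 49/1509 = 7.1438 V; V_C = 220 × 494/1509 = 72.021 V.
P_out = V_A I_A + V_B I_B + V_C I_C = 38.926×4.86 + 7.1438×4.74 + 72.021×0.381 = 189.18 + 33.862 + 27.440 = 250.48 W.
Ideal ⇒ P_in = P_out, so I_p = P_out/V_p = 250.48/220 = 1.14 A.

I_p ≈ 1.14 A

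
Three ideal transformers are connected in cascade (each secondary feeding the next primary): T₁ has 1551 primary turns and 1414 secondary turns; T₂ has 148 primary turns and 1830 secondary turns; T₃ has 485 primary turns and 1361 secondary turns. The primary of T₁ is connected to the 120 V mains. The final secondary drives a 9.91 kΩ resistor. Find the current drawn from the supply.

I_supply ≈ 12.1 A

After T₁: V = 120.00 × 1414/1551 = 109.40 V.
After T₂: V = 109.40 × 1830/148 = 1352.7 V.
After T₃: V = 1352.7 × 1361/485 = 3796.0 V.
I_load = 3796.0/9910 = 0.38305 A, so P_out = 3796.0 × 0.38305 = 1454.0 W.
All ideal ⇒ P_in = P_out, so I_supply = 1454.0/120 = 12.1 A.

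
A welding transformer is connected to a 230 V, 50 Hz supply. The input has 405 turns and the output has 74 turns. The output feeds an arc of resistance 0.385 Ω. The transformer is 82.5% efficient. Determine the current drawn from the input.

V_out = 230 × 74/405 = 42.025 V.
I_out = V_out/R = 42.025/0.385 = 109.16 A.
P_out = V_out I_out = 42.025 × 109.16 = 4587.2 W.
P_in = P_out/η = 4587.2/0.825 = 5560.3 W.
I_in = P_in/V_in = 5560.3/230 = 24.2 A.

I_in ≈ 24.2 A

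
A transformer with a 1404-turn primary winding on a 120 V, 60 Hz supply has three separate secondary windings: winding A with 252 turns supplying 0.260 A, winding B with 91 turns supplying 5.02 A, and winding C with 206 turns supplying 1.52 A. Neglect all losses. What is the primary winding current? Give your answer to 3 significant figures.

I_p ≈ 0.595 A

V_A = 120 × 252/1404 = 21.538 V; V_B = 120 × 91/1404 = 7.7778 V; V_C = 120 × 206/1404 = 17.607 V.
P_out = V_A I_A + V_B I_B + V_C I_C = 21.538×0.260 + 7.7778×5.02 + 17.607×1.52 = 5.6000 + 39.044 + 26.762 = 71.407 W.
Ideal ⇒ P_in = P_out, so I_p = P_out/V_p = 71.407/120 = 0.595 A.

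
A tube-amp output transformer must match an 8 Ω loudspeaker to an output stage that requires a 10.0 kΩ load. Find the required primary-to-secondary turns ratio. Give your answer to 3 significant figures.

N_p/N_s ≈ 35.4

Z_p/Z_s = (N_p/N_s)², so N_p/N_s = √(10000/8) = √1250 = 35.4.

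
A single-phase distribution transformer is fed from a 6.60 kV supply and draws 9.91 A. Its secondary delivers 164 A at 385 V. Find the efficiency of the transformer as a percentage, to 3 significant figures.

η ≈ 96.5%

P_in = 6600 × 9.91 = 65406.0 W.
P_out = 385 × 164 = 63140.0 W.
η = P_out/P_in = 63140.0/65406.0 = 0.965.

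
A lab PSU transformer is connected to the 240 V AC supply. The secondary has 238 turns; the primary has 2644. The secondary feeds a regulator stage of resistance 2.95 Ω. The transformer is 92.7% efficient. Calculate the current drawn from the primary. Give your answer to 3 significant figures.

I_p ≈ 0.711 A

V_s = 240 × 238/2644 = 21.604 V.
I_s = V_s/R = 21.604/2.95 = 7.3233 A.
P_out = V_s I_s = 21.604 × 7.3233 = 158.21 W.
P_in = P_out/η = 158.21/0.927 = 170.67 W.
I_p = P_in/V_p = 170.67/240 = 0.711 A.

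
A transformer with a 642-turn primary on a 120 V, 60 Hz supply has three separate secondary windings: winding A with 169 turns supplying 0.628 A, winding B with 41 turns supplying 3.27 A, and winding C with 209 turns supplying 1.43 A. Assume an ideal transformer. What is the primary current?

I_p ≈ 0.840 A

V_A = 120 × 169/642 = 31.589 V; V_B = 120 × 41/642 = 7.6636 V; V_C = 120 × 209/642 = 39.065 V.
P_out = V_A I_A + V_B I_B + V_C I_C = 31.589×0.628 + 7.6636×3.27 + 39.065×1.43 = 19.838 + 25.060 + 55.864 = 100.76 W.
Ideal ⇒ P_in = P_out, so I_p = P_out/V_p = 100.76/120 = 0.840 A.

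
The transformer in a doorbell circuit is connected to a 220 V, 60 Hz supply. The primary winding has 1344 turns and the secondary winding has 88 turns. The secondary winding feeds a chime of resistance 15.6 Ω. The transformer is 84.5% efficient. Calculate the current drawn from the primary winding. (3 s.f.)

I_p ≈ 0.0715 A

V_s = 220 × 88/1344 = 14.405 V.
I_s = V_s/R = 14.405/15.6 = 0.92338 A.
P_out = V_s I_s = 14.405 × 0.92338 = 13.301 W.
P_in = P_out/η = 13.301/0.845 = 15.741 W.
I_p = P_in/V_p = 15.741/220 = 0.0715 A.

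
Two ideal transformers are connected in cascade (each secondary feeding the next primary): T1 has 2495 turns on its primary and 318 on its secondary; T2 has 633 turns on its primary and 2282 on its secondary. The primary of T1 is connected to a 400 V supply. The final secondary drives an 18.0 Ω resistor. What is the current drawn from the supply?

I_supply ≈ 4.69 A

Secondary of T1: V = 400.00 × 318/2495 = 50.982 V.
Secondary of T2: V = 50.982 × 2282/633 = 183.79 V.
I_load = 183.79/18.0 = 10.211 A, so P_out = 183.79 × 10.211 = 1876.7 W.
All ideal ⇒ P_in = P_out, so I_supply = 1876.7/400 = 4.69 A.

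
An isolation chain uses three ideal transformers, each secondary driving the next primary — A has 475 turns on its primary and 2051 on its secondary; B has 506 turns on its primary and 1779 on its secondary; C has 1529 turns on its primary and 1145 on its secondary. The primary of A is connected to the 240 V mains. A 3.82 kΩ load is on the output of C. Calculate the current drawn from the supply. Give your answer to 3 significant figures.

I_supply ≈ 8.12 A

Secondary of A: V = 240.00 × 2051/475 = 1036.3 V.
Secondary of B: V = 1036.3 × 1779/506 = 3643.4 V.
Secondary of C: V = 3643.4 × 1145/1529 = 2728.4 V.
I_load = 2728.4/3820 = 0.71424 A, so P_out = 2728.4 × 0.71424 = 1948.7 W.
All ideal ⇒ P_in = P_out, so I_supply = 1948.7/240 = 8.12 A.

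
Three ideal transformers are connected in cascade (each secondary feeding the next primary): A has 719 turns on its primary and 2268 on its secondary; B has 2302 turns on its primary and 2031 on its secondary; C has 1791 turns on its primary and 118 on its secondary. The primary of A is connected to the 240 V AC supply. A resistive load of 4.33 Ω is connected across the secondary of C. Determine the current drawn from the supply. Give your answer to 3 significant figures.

After A: V = 240.00 × 2268/719 = 757.05 V.
After B: V = 757.05 × 2031/2302 = 667.93 V.
After C: V = 667.93 × 118/1791 = 44.006 V.
I_load = 44.006/4.33 = 10.163 A, so P_out = 44.006 × 10.163 = 447.24 W.
All ideal ⇒ P_in = P_out, so I_supply = 447.24/240 = 1.86 A.

I_supply ≈ 1.86 A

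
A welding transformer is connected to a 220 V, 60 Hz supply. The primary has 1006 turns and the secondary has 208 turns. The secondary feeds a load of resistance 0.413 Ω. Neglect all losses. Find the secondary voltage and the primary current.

V_s = V_p × N_s/N_p = 220 × 208/1006 = 45.487 V.
I_s = V_s/R = 45.487/0.413 = 110.14 A.
I_p = I_s × N_s/N_p = 110.14 × 208/1006 = 22.8 A.

V_s ≈ 45.5 V, I_p ≈ 22.8 A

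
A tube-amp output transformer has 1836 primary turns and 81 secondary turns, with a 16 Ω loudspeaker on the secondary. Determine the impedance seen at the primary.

Z_p ≈ 8220 Ω

Z_p = (N_p/N_s)² × Z_s = (1836/81)² × 16 = 8220 Ω.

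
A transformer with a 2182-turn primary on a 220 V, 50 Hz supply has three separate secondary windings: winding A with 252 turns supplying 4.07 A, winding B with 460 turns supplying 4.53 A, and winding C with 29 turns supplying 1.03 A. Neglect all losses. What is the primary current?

V_A = 220 × 252/2182 = 25.408 V; V_B = 220 × 460/2182 = 46.379 V; V_C = 220 × 29/2182 = 2.9239 V.
P_out = V_A I_A + V_B I_B + V_C I_C = 25.408×4.07 + 46.379×4.53 + 2.9239×1.03 = 103.41 + 210.10 + 3.0116 = 316.52 W.
Ideal ⇒ P_in = P_out, so I_p = P_out/V_p = 316.52/220 = 1.44 A.

I_p ≈ 1.44 A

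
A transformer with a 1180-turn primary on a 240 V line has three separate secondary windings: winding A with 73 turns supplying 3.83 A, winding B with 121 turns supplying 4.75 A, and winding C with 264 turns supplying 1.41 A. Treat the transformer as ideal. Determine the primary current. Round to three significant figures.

I_p ≈ 1.04 A

V_A = 240 × 73/1180 = 14.847 V; V_B = 240 × 121/1180 = 24.610 V; V_C = 240 × 264/1180 = 53.695 V.
P_out = V_A I_A + V_B I_B + V_C I_C = 14.847×3.83 + 24.610×4.75 + 53.695×1.41 = 56.866 + 116.90 + 75.710 = 249.47 W.
Ideal ⇒ P_in = P_out, so I_p = P_out/V_p = 249.47/240 = 1.04 A.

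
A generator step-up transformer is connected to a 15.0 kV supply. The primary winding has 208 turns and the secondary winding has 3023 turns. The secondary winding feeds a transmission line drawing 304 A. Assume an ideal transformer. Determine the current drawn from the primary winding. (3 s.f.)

For an ideal transformer I_p N_p = I_s N_s, so I_p = 304 × 3023/208 = 4420 A.

I_p ≈ 4420 A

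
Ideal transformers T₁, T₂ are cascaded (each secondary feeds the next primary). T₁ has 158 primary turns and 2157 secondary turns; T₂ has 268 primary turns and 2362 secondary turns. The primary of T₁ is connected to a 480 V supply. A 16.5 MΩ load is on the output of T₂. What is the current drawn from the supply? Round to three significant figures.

I_supply ≈ 0.421 A

After T₁: V = 480.00 × 2157/158 = 6552.9 V.
After T₂: V = 6552.9 × 2362/268 = 57754 V.
I_load = 57754/(1.65×10^7) = 0.0035002 A, so P_out = 57754 × 0.0035002 = 202.15 W.
All ideal ⇒ P_in = P_out, so I_supply = 202.15/480 = 0.421 A.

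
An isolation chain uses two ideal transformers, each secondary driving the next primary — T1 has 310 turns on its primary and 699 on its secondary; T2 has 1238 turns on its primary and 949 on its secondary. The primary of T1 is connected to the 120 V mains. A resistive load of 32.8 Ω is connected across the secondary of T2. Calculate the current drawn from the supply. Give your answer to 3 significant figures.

After T1: V = 120.00 × 699/310 = 270.58 V.
After T2: V = 270.58 × 949/1238 = 207.42 V.
I_load = 207.42/32.8 = 6.3237 A, so P_out = 207.42 × 6.3237 = 1311.6 W.
All ideal ⇒ P_in = P_out, so I_supply = 1311.6/120 = 10.9 A.

I_supply ≈ 10.9 A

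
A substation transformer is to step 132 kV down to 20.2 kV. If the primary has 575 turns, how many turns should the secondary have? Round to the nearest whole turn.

N_s/N_p = V_s/V_p, so N_s = 575 × 20200/132000 = 88.0 ≈ 88 turns.

N_s = 88 turns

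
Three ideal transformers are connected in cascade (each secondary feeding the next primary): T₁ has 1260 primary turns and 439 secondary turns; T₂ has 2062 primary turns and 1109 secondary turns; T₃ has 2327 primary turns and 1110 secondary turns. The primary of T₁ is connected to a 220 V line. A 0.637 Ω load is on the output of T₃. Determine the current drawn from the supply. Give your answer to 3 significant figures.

I_supply ≈ 2.76 A

After T₁: V = 220.00 × 439/1260 = 76.651 V.
After T₂: V = 76.651 × 1109/2062 = 41.225 V.
After T₃: V = 41.225 × 1110/2327 = 19.665 V.
I_load = 19.665/0.637 = 30.871 A, so P_out = 19.665 × 30.871 = 607.06 W.
All ideal ⇒ P_in = P_out, so I_supply = 607.06/220 = 2.76 A.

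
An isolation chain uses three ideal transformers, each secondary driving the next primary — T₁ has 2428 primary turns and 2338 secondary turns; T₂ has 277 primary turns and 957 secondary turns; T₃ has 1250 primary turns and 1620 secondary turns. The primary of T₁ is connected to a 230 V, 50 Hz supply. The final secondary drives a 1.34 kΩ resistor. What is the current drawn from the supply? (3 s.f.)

I_supply ≈ 3.19 A

After T₁: V = 230.00 × 2338/2428 = 221.47 V.
After T₂: V = 221.47 × 957/277 = 765.17 V.
After T₃: V = 765.17 × 1620/1250 = 991.66 V.
I_load = 991.66/1340 = 0.74004 A, so P_out = 991.66 × 0.74004 = 733.87 W.
All ideal ⇒ P_in = P_out, so I_supply = 733.87/230 = 3.19 A.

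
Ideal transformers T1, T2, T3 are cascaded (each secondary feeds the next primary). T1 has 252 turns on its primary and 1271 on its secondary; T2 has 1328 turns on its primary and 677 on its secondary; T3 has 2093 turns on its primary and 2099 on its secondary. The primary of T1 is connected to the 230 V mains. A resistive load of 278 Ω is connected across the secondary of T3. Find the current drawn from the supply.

After T1: V = 230.00 × 1271/252 = 1160.0 V.
After T2: V = 1160.0 × 677/1328 = 591.38 V.
After T3: V = 591.38 × 2099/2093 = 593.07 V.
I_load = 593.07/278 = 2.1333 A, so P_out = 593.07 × 2.1333 = 1265.2 W.
All ideal ⇒ P_in = P_out, so I_supply = 1265.2/230 = 5.50 A.

I_supply ≈ 5.50 A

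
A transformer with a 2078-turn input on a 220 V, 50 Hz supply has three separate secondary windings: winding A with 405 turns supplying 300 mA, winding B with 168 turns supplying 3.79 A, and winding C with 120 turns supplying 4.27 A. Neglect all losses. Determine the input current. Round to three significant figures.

I_in ≈ 0.611 A

V_A = 220 × 405/2078 = 42.878 V; V_B = 220 × 168/2078 = 17.786 V; V_C = 220 × 120/2078 = 12.705 V.
P_out = V_A I_A + V_B I_B + V_C I_C = 42.878×0.300 + 17.786×3.79 + 12.705×4.27 = 12.863 + 67.410 + 54.248 = 134.52 W.
Ideal ⇒ P_in = P_out, so I_in = P_out/V_in = 134.52/220 = 0.611 A.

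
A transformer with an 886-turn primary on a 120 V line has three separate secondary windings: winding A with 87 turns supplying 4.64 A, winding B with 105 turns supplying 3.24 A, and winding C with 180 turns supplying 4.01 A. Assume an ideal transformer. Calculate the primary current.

I_p ≈ 1.65 A

V_A = 120 × 87/886 = 11.783 V; V_B = 120 × 105/886 = 14.221 V; V_C = 120 × 180/886 = 24.379 V.
P_out = V_A I_A + V_B I_B + V_C I_C = 11.783×4.64 + 14.221×3.24 + 24.379×4.01 = 54.674 + 46.077 + 97.761 = 198.51 W.
Ideal ⇒ P_in = P_out, so I_p = P_out/V_p = 198.51/120 = 1.65 A.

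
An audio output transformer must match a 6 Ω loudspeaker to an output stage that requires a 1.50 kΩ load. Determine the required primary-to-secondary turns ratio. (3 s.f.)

Z_p/Z_s = (N_p/N_s)², so N_p/N_s = √(1500/6) = √250 = 15.8.

N_p/N_s ≈ 15.8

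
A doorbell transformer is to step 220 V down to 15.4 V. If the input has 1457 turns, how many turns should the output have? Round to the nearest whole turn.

N_out = 102 turns

N_out/N_in = V_out/V_in, so N_out = 1457 × 15.4/220 = 102.0 ≈ 102 turns.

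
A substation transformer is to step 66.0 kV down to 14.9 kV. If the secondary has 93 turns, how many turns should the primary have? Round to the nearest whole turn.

N_p/N_s = V_p/V_s, so N_p = 93 × 66000/14900 = 411.9 ≈ 412 turns.

N_p = 412 turns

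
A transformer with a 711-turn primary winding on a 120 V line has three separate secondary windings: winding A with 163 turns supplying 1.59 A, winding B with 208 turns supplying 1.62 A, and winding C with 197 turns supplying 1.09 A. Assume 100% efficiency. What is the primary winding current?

V_A = 120 × 163/711 = 27.511 V; V_B = 120 × 208/711 = 35.105 V; V_C = 120 × 197/711 = 33.249 V.
P_out = V_A I_A + V_B I_B + V_C I_C = 27.511×1.59 + 35.105×1.62 + 33.249×1.09 = 43.742 + 56.871 + 36.241 = 136.85 W.
Ideal ⇒ P_in = P_out, so I_p = P_out/V_p = 136.85/120 = 1.14 A.

I_p ≈ 1.14 A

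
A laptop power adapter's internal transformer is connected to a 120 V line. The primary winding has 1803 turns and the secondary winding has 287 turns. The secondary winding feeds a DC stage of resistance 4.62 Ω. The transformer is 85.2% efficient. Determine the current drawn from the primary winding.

I_p ≈ 0.772 A

V_s = 120 × 287/1803 = 19.101 V.
I_s = V_s/R = 19.101/4.62 = 4.1345 A.
P_out = V_s I_s = 19.101 × 4.1345 = 78.976 W.
P_in = P_out/η = 78.976/0.852 = 92.694 W.
I_p = P_in/V_p = 92.694/120 = 0.772 A.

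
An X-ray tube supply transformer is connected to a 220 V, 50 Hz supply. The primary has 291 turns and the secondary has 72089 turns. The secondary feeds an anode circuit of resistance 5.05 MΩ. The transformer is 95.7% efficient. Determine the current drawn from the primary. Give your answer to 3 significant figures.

V_s = 220 × 72089/291 = 54500 V.
I_s = V_s/R = 54500/(5.05×10^6) = 0.010792 A.
P_out = V_s I_s = 54500 × 0.010792 = 588.17 W.
P_in = P_out/η = 588.17/0.957 = 614.60 W.
I_p = P_in/V_p = 614.60/220 = 2.79 A.

I_p ≈ 2.79 A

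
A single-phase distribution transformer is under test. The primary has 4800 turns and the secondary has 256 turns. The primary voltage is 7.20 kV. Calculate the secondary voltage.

V_s/V_p = N_s/N_p, so V_s = 7200 × 256/4800 = 384 V.

V_s ≈ 384 V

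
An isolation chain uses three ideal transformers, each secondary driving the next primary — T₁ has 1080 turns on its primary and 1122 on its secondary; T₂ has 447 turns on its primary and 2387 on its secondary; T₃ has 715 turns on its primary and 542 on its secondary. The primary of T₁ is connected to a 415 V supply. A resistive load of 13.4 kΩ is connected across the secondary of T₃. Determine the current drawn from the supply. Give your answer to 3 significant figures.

Secondary of T₁: V = 415.00 × 1122/1080 = 431.14 V.
Secondary of T₂: V = 431.14 × 2387/447 = 2302.3 V.
Secondary of T₃: V = 2302.3 × 542/715 = 1745.2 V.
I_load = 1745.2/13400 = 0.13024 A, so P_out = 1745.2 × 0.13024 = 227.30 W.
All ideal ⇒ P_in = P_out, so I_supply = 227.30/415 = 0.548 A.

I_supply ≈ 0.548 A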